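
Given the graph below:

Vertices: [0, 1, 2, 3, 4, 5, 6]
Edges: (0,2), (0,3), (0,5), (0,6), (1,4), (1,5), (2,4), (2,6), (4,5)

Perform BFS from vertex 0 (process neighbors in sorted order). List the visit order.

BFS from vertex 0 (neighbors processed in ascending order):
Visit order: 0, 2, 3, 5, 6, 4, 1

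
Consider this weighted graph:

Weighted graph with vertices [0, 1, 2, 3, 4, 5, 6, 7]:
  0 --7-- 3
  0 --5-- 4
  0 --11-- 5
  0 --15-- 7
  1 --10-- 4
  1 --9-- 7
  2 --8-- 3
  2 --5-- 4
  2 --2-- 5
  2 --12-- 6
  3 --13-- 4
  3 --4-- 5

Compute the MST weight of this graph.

Applying Kruskal's algorithm (sort edges by weight, add if no cycle):
  Add (2,5) w=2
  Add (3,5) w=4
  Add (0,4) w=5
  Add (2,4) w=5
  Skip (0,3) w=7 (creates cycle)
  Skip (2,3) w=8 (creates cycle)
  Add (1,7) w=9
  Add (1,4) w=10
  Skip (0,5) w=11 (creates cycle)
  Add (2,6) w=12
  Skip (3,4) w=13 (creates cycle)
  Skip (0,7) w=15 (creates cycle)
MST weight = 47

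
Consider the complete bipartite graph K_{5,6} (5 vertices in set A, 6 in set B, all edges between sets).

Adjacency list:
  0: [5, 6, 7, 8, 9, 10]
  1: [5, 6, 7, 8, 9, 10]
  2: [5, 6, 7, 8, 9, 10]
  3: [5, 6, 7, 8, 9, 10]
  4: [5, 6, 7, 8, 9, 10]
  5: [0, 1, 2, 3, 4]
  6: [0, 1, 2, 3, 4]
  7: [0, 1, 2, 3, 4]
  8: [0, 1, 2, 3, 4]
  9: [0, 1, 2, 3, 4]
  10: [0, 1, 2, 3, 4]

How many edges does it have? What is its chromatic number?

K_{5,6} has 5 * 6 = 30 edges.
Bipartite graphs have chromatic number 2 (color each partition differently).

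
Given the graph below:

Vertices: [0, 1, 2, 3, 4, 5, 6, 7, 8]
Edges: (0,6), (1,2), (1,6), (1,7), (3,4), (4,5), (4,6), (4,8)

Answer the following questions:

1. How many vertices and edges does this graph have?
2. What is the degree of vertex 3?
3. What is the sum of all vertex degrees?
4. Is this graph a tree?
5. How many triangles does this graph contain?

Count: 9 vertices, 8 edges.
Vertex 3 has neighbors [4], degree = 1.
Handshaking lemma: 2 * 8 = 16.
A graph is a tree iff it is connected and has exactly n-1 edges. This graph is connected (all 9 vertices in one component) and has 9-1 = 8 edges. It is a tree.
Number of triangles = 0.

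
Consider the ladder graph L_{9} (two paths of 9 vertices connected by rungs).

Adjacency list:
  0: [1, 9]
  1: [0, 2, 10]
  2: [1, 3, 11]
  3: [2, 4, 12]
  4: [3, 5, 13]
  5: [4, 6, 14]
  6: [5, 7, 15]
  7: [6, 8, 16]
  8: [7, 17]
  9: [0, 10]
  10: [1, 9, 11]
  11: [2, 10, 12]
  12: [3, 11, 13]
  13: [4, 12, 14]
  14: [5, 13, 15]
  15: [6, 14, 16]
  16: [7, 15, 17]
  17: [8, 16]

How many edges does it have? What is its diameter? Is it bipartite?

Ladder graph L_{9}: 9 rungs + 2 * (9-1) path edges = 9 + 16 = 25 edges.
Diameter = 9.
Ladder graphs are bipartite (alternating coloring along each path).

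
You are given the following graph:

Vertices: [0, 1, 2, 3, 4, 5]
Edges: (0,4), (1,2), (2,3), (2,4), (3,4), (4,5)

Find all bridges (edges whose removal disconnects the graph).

A bridge is an edge whose removal increases the number of connected components.
Bridges found: (0,4), (1,2), (4,5)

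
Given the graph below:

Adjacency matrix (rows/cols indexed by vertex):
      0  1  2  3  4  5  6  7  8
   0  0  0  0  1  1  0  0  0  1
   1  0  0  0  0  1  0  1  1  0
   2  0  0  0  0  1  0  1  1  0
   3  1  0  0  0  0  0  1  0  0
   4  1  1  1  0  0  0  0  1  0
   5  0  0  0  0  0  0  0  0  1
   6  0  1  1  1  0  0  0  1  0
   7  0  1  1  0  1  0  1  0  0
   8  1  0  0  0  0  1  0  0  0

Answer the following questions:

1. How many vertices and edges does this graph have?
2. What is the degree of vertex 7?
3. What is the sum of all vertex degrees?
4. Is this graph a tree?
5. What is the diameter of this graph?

Count: 9 vertices, 13 edges.
Vertex 7 has neighbors [1, 2, 4, 6], degree = 4.
Handshaking lemma: 2 * 13 = 26.
A tree on 9 vertices has 8 edges. This graph has 13 edges (5 extra). Not a tree.
Diameter (longest shortest path) = 4.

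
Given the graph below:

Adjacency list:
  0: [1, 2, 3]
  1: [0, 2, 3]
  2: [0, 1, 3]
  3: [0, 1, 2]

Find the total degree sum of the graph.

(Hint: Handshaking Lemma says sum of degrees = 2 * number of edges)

Count edges: 6 edges.
By Handshaking Lemma: sum of degrees = 2 * 6 = 12.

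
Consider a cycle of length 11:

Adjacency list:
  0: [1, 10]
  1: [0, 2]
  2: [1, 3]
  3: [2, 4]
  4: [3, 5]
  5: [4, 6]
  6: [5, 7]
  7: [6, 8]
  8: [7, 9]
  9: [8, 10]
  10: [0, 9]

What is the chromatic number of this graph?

This is an odd cycle (C_11). Odd cycles are not bipartite (any 2-coloring forces two adjacent vertices to match), and 3 colors suffice.
Chromatic number = 3.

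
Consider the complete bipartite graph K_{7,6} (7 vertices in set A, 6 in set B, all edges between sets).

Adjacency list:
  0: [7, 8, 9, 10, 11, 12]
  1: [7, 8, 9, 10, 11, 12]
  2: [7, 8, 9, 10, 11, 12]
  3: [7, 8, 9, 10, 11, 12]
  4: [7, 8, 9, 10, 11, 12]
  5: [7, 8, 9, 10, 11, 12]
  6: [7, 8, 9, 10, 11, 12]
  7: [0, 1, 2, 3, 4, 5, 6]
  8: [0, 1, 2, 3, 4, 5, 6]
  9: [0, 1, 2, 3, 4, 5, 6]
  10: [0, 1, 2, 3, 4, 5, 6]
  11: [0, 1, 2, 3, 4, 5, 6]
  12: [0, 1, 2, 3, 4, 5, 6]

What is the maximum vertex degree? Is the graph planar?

Set-A vertices have degree 6; set-B vertices have degree 7. Maximum degree = max(7,6) = 7.
K_{7,6} contains K_{3,3} as a subgraph (since both sides have >= 3 vertices); by Kuratowski's theorem it is not planar.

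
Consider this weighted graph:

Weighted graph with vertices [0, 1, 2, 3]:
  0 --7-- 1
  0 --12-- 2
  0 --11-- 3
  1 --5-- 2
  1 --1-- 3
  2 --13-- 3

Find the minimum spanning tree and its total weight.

Applying Kruskal's algorithm (sort edges by weight, add if no cycle):
  Add (1,3) w=1
  Add (1,2) w=5
  Add (0,1) w=7
  Skip (0,3) w=11 (creates cycle)
  Skip (0,2) w=12 (creates cycle)
  Skip (2,3) w=13 (creates cycle)
MST weight = 13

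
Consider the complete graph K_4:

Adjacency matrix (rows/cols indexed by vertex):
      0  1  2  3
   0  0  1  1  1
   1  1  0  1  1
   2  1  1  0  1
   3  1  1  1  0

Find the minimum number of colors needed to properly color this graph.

In K_4, every vertex is adjacent to every other vertex.
Each vertex needs a unique color.
Chromatic number = 4.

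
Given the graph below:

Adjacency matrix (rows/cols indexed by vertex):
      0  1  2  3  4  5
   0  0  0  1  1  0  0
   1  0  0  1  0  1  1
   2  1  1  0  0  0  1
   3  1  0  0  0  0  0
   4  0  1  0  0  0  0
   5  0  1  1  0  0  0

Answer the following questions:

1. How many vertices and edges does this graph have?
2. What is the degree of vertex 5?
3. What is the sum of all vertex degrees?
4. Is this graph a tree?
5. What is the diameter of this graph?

Count: 6 vertices, 6 edges.
Vertex 5 has neighbors [1, 2], degree = 2.
Handshaking lemma: 2 * 6 = 12.
A tree on 6 vertices has 5 edges. This graph has 6 edges (1 extra). Not a tree.
Diameter (longest shortest path) = 4.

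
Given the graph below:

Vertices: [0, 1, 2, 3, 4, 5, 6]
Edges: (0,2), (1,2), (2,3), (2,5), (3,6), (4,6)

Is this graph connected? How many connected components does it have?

Checking connectivity: the graph has 1 connected component(s).
All vertices are reachable from each other. The graph IS connected.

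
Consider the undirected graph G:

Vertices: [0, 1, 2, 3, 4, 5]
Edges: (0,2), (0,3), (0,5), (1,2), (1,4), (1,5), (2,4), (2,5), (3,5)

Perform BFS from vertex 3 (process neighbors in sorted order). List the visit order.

BFS from vertex 3 (neighbors processed in ascending order):
Visit order: 3, 0, 5, 2, 1, 4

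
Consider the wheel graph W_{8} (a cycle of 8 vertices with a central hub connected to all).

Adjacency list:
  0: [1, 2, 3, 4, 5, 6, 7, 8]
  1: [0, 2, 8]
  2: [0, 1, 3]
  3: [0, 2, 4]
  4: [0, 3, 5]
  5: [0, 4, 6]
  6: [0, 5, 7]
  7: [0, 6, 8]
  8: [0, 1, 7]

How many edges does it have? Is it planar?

Wheel graph W_{8}: 8 cycle edges + 8 spoke edges = 16 edges.
Total vertices: 9.
The graph is planar.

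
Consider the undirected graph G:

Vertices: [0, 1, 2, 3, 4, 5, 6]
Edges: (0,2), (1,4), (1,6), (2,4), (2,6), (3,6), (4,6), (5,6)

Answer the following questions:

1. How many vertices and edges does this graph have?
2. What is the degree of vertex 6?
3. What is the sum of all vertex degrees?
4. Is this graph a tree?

Count: 7 vertices, 8 edges.
Vertex 6 has neighbors [1, 2, 3, 4, 5], degree = 5.
Handshaking lemma: 2 * 8 = 16.
A tree on 7 vertices has 6 edges. This graph has 8 edges (2 extra). Not a tree.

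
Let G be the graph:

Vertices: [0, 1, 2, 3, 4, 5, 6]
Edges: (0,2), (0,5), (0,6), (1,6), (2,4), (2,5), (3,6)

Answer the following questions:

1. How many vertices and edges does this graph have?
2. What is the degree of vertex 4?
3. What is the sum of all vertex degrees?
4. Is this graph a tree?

Count: 7 vertices, 7 edges.
Vertex 4 has neighbors [2], degree = 1.
Handshaking lemma: 2 * 7 = 14.
A tree on 7 vertices has 6 edges. This graph has 7 edges (1 extra). Not a tree.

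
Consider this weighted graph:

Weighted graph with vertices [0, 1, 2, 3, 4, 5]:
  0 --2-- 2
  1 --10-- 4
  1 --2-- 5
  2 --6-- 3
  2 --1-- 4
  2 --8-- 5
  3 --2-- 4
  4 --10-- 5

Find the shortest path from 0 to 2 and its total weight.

Using Dijkstra's algorithm from vertex 0:
Shortest path: 0 -> 2
Total weight: 2 = 2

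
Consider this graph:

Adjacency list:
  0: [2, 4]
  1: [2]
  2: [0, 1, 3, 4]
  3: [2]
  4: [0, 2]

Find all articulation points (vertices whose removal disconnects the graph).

An articulation point is a vertex whose removal disconnects the graph.
Articulation points: [2]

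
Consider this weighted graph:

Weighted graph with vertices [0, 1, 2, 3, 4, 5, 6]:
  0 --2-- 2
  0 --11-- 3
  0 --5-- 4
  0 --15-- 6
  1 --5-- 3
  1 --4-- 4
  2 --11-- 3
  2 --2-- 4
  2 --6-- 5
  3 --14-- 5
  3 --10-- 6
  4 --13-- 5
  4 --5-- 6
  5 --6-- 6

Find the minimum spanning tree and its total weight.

Applying Kruskal's algorithm (sort edges by weight, add if no cycle):
  Add (0,2) w=2
  Add (2,4) w=2
  Add (1,4) w=4
  Skip (0,4) w=5 (creates cycle)
  Add (1,3) w=5
  Add (4,6) w=5
  Add (2,5) w=6
  Skip (5,6) w=6 (creates cycle)
  Skip (3,6) w=10 (creates cycle)
  Skip (0,3) w=11 (creates cycle)
  Skip (2,3) w=11 (creates cycle)
  Skip (4,5) w=13 (creates cycle)
  Skip (3,5) w=14 (creates cycle)
  Skip (0,6) w=15 (creates cycle)
MST weight = 24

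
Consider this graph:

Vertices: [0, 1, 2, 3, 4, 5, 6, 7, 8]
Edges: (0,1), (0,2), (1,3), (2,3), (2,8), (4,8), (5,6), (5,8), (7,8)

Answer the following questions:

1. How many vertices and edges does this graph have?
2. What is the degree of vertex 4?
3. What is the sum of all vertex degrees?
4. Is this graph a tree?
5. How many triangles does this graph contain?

Count: 9 vertices, 9 edges.
Vertex 4 has neighbors [8], degree = 1.
Handshaking lemma: 2 * 9 = 18.
A tree on 9 vertices has 8 edges. This graph has 9 edges (1 extra). Not a tree.
Number of triangles = 0.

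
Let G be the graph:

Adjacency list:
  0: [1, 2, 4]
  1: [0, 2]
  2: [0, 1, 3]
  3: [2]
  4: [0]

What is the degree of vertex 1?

Vertex 1 has neighbors [0, 2], so deg(1) = 2.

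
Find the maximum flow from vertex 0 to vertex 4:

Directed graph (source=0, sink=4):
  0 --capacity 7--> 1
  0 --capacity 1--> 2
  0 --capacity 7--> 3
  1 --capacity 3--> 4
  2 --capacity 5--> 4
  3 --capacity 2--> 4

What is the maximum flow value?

Computing max flow:
  Flow on (0->1): 3/7
  Flow on (0->2): 1/1
  Flow on (0->3): 2/7
  Flow on (1->4): 3/3
  Flow on (2->4): 1/5
  Flow on (3->4): 2/2
Maximum flow = 6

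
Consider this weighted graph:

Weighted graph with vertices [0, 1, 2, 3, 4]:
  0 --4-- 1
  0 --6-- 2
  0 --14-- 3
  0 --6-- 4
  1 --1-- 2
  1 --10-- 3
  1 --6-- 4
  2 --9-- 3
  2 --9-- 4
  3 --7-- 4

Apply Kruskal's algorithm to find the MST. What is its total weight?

Applying Kruskal's algorithm (sort edges by weight, add if no cycle):
  Add (1,2) w=1
  Add (0,1) w=4
  Skip (0,2) w=6 (creates cycle)
  Add (0,4) w=6
  Skip (1,4) w=6 (creates cycle)
  Add (3,4) w=7
  Skip (2,3) w=9 (creates cycle)
  Skip (2,4) w=9 (creates cycle)
  Skip (1,3) w=10 (creates cycle)
  Skip (0,3) w=14 (creates cycle)
MST weight = 18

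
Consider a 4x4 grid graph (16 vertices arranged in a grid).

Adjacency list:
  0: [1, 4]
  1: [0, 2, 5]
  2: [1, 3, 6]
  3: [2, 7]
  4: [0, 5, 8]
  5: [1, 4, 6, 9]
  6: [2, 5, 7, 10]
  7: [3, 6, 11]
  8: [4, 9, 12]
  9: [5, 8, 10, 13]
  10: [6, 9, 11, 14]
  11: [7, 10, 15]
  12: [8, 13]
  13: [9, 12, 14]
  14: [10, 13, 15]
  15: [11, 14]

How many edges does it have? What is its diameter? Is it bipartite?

A 4x4 grid has 12 vertical edges and 12 horizontal edges.
Total edges = 12 + 12 = 24.
Diameter = (4-1) + (4-1) = 6 (corner to opposite corner).
Grid graphs are bipartite (checkerboard coloring).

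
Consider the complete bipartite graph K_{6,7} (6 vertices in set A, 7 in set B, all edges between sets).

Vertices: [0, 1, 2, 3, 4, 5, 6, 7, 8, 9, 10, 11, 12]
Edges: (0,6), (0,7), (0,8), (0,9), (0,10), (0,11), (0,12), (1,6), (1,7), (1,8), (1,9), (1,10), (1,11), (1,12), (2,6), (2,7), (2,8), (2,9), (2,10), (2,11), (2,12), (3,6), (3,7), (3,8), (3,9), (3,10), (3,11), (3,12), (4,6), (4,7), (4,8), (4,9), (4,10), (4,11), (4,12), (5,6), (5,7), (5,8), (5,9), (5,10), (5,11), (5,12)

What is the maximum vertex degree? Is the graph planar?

Set-A vertices have degree 7; set-B vertices have degree 6. Maximum degree = max(6,7) = 7.
K_{6,7} contains K_{3,3} as a subgraph (since both sides have >= 3 vertices); by Kuratowski's theorem it is not planar.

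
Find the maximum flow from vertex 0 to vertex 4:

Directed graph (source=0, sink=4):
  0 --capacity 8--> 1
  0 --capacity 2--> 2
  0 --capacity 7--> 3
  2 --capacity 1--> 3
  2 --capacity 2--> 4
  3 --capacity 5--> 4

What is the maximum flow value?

Computing max flow:
  Flow on (0->2): 2/2
  Flow on (0->3): 5/7
  Flow on (2->4): 2/2
  Flow on (3->4): 5/5
Maximum flow = 7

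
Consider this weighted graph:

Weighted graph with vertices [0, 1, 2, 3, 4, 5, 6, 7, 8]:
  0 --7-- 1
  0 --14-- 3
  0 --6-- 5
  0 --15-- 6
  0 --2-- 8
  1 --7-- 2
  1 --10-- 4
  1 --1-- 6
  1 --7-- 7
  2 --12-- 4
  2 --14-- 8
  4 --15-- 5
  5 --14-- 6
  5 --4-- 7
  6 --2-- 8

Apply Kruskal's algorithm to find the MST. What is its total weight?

Applying Kruskal's algorithm (sort edges by weight, add if no cycle):
  Add (1,6) w=1
  Add (0,8) w=2
  Add (6,8) w=2
  Add (5,7) w=4
  Add (0,5) w=6
  Skip (0,1) w=7 (creates cycle)
  Skip (1,7) w=7 (creates cycle)
  Add (1,2) w=7
  Add (1,4) w=10
  Skip (2,4) w=12 (creates cycle)
  Add (0,3) w=14
  Skip (2,8) w=14 (creates cycle)
  Skip (5,6) w=14 (creates cycle)
  Skip (0,6) w=15 (creates cycle)
  Skip (4,5) w=15 (creates cycle)
MST weight = 46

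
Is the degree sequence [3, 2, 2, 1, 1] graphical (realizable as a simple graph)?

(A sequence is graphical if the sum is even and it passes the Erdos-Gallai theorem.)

Sum of degrees = 9. Sum is odd, so the sequence is NOT graphical.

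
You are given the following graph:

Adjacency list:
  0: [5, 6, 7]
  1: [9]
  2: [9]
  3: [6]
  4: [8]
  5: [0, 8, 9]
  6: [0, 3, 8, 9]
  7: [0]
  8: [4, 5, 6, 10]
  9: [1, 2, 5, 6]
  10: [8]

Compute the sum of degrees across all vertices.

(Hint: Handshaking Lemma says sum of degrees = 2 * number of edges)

Count edges: 12 edges.
By Handshaking Lemma: sum of degrees = 2 * 12 = 24.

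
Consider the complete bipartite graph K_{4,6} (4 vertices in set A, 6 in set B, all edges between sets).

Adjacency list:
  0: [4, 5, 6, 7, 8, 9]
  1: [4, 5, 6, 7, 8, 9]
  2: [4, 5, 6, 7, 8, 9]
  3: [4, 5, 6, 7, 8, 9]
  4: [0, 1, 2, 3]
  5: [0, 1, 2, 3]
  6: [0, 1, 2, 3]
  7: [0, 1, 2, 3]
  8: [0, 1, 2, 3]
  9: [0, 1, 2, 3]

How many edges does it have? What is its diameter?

K_{4,6} has 4 * 6 = 24 edges.
Any vertex reaches any opposite-side vertex in 1 step; same-side vertices reach in 2 steps via any opposite-side vertex.
Diameter = 2.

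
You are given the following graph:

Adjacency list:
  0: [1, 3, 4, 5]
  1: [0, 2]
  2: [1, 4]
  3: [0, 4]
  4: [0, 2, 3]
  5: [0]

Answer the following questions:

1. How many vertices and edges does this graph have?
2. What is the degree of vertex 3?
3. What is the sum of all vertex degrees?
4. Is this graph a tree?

Count: 6 vertices, 7 edges.
Vertex 3 has neighbors [0, 4], degree = 2.
Handshaking lemma: 2 * 7 = 14.
A tree on 6 vertices has 5 edges. This graph has 7 edges (2 extra). Not a tree.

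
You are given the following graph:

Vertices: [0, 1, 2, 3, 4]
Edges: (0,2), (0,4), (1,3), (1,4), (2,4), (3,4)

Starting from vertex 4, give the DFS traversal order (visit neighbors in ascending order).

DFS from vertex 4 (neighbors processed in ascending order):
Visit order: 4, 0, 2, 1, 3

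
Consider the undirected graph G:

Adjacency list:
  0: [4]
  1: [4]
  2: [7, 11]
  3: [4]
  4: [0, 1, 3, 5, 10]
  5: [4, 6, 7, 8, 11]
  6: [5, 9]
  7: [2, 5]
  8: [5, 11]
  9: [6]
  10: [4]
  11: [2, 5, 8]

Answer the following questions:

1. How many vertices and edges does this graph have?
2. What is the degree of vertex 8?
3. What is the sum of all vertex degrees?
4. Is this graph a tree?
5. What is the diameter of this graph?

Count: 12 vertices, 13 edges.
Vertex 8 has neighbors [5, 11], degree = 2.
Handshaking lemma: 2 * 13 = 26.
A tree on 12 vertices has 11 edges. This graph has 13 edges (2 extra). Not a tree.
Diameter (longest shortest path) = 4.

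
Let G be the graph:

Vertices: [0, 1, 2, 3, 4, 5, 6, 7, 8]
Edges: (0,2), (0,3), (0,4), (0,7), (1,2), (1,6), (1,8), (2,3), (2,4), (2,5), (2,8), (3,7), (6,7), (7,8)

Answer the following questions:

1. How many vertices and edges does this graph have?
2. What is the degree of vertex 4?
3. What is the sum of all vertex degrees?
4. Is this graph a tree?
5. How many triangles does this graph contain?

Count: 9 vertices, 14 edges.
Vertex 4 has neighbors [0, 2], degree = 2.
Handshaking lemma: 2 * 14 = 28.
A tree on 9 vertices has 8 edges. This graph has 14 edges (6 extra). Not a tree.
Number of triangles = 4.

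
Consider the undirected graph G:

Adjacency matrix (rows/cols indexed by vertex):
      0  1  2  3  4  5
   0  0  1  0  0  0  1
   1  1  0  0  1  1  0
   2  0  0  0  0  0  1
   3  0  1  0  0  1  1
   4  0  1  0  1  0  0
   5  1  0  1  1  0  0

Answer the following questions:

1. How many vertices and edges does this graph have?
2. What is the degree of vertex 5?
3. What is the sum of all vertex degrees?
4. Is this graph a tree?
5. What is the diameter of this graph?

Count: 6 vertices, 7 edges.
Vertex 5 has neighbors [0, 2, 3], degree = 3.
Handshaking lemma: 2 * 7 = 14.
A tree on 6 vertices has 5 edges. This graph has 7 edges (2 extra). Not a tree.
Diameter (longest shortest path) = 3.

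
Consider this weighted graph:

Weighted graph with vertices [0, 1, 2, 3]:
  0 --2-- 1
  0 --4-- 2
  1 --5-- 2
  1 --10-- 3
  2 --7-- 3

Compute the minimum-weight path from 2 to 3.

Using Dijkstra's algorithm from vertex 2:
Shortest path: 2 -> 3
Total weight: 7 = 7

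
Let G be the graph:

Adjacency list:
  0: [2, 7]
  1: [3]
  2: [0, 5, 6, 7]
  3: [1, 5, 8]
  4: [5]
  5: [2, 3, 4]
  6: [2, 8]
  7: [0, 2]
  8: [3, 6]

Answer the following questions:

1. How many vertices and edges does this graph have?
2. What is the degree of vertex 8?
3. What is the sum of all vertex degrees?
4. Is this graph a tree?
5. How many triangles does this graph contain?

Count: 9 vertices, 10 edges.
Vertex 8 has neighbors [3, 6], degree = 2.
Handshaking lemma: 2 * 10 = 20.
A tree on 9 vertices has 8 edges. This graph has 10 edges (2 extra). Not a tree.
Number of triangles = 1.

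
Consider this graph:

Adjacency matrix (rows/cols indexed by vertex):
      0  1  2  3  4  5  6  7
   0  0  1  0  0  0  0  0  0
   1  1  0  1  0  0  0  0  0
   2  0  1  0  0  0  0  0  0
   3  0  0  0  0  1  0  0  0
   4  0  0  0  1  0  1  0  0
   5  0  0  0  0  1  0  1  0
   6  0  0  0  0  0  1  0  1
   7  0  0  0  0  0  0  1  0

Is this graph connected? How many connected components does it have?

Checking connectivity: the graph has 2 connected component(s).
Components: [[0, 1, 2], [3, 4, 5, 6, 7]]. The graph is NOT connected.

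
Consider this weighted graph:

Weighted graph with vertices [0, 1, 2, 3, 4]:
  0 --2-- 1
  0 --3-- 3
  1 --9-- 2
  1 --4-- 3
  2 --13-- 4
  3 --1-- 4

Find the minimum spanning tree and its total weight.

Applying Kruskal's algorithm (sort edges by weight, add if no cycle):
  Add (3,4) w=1
  Add (0,1) w=2
  Add (0,3) w=3
  Skip (1,3) w=4 (creates cycle)
  Add (1,2) w=9
  Skip (2,4) w=13 (creates cycle)
MST weight = 15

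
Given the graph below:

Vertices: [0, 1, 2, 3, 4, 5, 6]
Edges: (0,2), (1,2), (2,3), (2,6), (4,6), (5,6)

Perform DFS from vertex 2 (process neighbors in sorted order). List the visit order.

DFS from vertex 2 (neighbors processed in ascending order):
Visit order: 2, 0, 1, 3, 6, 4, 5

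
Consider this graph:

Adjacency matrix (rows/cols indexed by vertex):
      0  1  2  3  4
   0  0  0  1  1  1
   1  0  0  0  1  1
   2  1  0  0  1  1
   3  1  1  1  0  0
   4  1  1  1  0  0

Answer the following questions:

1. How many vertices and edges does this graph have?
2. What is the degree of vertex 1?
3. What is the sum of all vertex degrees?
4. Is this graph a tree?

Count: 5 vertices, 7 edges.
Vertex 1 has neighbors [3, 4], degree = 2.
Handshaking lemma: 2 * 7 = 14.
A tree on 5 vertices has 4 edges. This graph has 7 edges (3 extra). Not a tree.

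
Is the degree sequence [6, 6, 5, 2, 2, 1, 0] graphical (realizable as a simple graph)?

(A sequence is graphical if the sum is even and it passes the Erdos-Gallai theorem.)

Sum of degrees = 22. Sum is even but fails Erdos-Gallai. The sequence is NOT graphical.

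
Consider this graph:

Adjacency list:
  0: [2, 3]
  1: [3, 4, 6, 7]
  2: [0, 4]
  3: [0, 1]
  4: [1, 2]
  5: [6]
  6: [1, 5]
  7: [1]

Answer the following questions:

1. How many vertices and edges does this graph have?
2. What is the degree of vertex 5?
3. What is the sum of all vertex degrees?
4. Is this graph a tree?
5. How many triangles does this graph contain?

Count: 8 vertices, 8 edges.
Vertex 5 has neighbors [6], degree = 1.
Handshaking lemma: 2 * 8 = 16.
A tree on 8 vertices has 7 edges. This graph has 8 edges (1 extra). Not a tree.
Number of triangles = 0.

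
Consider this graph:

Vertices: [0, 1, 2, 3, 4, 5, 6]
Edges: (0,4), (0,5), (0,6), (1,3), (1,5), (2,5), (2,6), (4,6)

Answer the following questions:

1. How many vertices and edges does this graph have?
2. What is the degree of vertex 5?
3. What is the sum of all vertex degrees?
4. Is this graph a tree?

Count: 7 vertices, 8 edges.
Vertex 5 has neighbors [0, 1, 2], degree = 3.
Handshaking lemma: 2 * 8 = 16.
A tree on 7 vertices has 6 edges. This graph has 8 edges (2 extra). Not a tree.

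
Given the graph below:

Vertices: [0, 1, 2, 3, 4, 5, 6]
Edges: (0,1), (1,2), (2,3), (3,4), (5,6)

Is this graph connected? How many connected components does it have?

Checking connectivity: the graph has 2 connected component(s).
Components: [[0, 1, 2, 3, 4], [5, 6]]. The graph is NOT connected.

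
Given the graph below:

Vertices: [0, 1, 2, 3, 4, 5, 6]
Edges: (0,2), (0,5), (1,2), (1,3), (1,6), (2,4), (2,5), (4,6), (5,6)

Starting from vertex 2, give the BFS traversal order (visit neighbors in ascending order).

BFS from vertex 2 (neighbors processed in ascending order):
Visit order: 2, 0, 1, 4, 5, 3, 6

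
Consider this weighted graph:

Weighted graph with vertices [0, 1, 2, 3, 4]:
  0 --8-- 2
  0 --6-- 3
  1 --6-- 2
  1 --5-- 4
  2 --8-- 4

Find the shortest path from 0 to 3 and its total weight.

Using Dijkstra's algorithm from vertex 0:
Shortest path: 0 -> 3
Total weight: 6 = 6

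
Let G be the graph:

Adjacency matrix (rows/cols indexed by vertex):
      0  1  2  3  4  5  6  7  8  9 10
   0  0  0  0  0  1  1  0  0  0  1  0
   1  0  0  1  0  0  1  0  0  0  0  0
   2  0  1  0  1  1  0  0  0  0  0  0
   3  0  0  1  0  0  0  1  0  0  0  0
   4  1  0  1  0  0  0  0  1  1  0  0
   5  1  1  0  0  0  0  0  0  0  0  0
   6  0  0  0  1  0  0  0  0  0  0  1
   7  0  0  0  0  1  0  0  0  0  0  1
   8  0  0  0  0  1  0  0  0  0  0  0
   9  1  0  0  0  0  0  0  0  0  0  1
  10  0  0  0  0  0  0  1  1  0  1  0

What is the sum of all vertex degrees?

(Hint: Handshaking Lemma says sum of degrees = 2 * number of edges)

Count edges: 13 edges.
By Handshaking Lemma: sum of degrees = 2 * 13 = 26.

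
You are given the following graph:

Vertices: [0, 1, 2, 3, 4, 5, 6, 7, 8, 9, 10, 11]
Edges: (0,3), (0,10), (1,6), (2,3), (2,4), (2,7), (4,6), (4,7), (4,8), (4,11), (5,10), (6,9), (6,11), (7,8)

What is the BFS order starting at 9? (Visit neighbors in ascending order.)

BFS from vertex 9 (neighbors processed in ascending order):
Visit order: 9, 6, 1, 4, 11, 2, 7, 8, 3, 0, 10, 5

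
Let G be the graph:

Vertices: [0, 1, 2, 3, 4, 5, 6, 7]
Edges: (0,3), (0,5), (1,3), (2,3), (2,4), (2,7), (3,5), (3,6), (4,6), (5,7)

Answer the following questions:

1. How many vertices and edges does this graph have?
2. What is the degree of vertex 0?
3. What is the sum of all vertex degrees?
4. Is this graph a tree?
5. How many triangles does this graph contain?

Count: 8 vertices, 10 edges.
Vertex 0 has neighbors [3, 5], degree = 2.
Handshaking lemma: 2 * 10 = 20.
A tree on 8 vertices has 7 edges. This graph has 10 edges (3 extra). Not a tree.
Number of triangles = 1.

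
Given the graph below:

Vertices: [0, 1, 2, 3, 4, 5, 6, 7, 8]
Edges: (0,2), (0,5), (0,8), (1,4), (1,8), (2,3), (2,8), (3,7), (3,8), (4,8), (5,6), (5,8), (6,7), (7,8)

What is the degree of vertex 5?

Vertex 5 has neighbors [0, 6, 8], so deg(5) = 3.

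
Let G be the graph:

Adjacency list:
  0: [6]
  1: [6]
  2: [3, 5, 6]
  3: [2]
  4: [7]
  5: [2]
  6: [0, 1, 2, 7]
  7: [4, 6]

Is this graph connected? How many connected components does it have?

Checking connectivity: the graph has 1 connected component(s).
All vertices are reachable from each other. The graph IS connected.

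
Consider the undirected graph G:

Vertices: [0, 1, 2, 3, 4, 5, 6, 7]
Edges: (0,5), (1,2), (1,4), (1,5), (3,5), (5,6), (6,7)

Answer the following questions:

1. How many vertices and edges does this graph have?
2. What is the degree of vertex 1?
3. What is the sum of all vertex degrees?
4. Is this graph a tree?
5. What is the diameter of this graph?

Count: 8 vertices, 7 edges.
Vertex 1 has neighbors [2, 4, 5], degree = 3.
Handshaking lemma: 2 * 7 = 14.
A graph is a tree iff it is connected and has exactly n-1 edges. This graph is connected (all 8 vertices in one component) and has 8-1 = 7 edges. It is a tree.
Diameter (longest shortest path) = 4.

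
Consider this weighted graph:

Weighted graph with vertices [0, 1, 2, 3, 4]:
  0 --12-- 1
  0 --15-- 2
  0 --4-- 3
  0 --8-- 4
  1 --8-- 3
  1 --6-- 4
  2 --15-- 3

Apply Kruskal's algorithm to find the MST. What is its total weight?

Applying Kruskal's algorithm (sort edges by weight, add if no cycle):
  Add (0,3) w=4
  Add (1,4) w=6
  Add (0,4) w=8
  Skip (1,3) w=8 (creates cycle)
  Skip (0,1) w=12 (creates cycle)
  Add (0,2) w=15
  Skip (2,3) w=15 (creates cycle)
MST weight = 33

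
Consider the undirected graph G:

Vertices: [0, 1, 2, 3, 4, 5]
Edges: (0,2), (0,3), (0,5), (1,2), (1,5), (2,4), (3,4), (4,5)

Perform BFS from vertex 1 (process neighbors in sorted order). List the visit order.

BFS from vertex 1 (neighbors processed in ascending order):
Visit order: 1, 2, 5, 0, 4, 3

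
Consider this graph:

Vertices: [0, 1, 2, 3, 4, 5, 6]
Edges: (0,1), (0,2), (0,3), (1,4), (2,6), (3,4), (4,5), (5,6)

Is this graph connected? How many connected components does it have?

Checking connectivity: the graph has 1 connected component(s).
All vertices are reachable from each other. The graph IS connected.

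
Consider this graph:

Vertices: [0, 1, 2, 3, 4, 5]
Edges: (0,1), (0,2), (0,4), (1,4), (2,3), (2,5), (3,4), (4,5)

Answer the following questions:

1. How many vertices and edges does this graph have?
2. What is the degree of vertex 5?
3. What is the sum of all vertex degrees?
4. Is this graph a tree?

Count: 6 vertices, 8 edges.
Vertex 5 has neighbors [2, 4], degree = 2.
Handshaking lemma: 2 * 8 = 16.
A tree on 6 vertices has 5 edges. This graph has 8 edges (3 extra). Not a tree.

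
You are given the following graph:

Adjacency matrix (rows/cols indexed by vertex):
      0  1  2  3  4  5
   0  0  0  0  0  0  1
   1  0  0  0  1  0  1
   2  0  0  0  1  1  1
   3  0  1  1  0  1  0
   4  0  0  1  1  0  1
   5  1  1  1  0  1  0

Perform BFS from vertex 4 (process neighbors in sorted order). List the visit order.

BFS from vertex 4 (neighbors processed in ascending order):
Visit order: 4, 2, 3, 5, 1, 0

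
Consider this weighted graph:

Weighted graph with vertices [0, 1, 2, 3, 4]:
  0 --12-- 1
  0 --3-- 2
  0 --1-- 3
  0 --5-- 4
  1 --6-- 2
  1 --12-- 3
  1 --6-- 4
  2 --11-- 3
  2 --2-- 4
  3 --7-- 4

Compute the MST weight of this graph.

Applying Kruskal's algorithm (sort edges by weight, add if no cycle):
  Add (0,3) w=1
  Add (2,4) w=2
  Add (0,2) w=3
  Skip (0,4) w=5 (creates cycle)
  Add (1,2) w=6
  Skip (1,4) w=6 (creates cycle)
  Skip (3,4) w=7 (creates cycle)
  Skip (2,3) w=11 (creates cycle)
  Skip (0,1) w=12 (creates cycle)
  Skip (1,3) w=12 (creates cycle)
MST weight = 12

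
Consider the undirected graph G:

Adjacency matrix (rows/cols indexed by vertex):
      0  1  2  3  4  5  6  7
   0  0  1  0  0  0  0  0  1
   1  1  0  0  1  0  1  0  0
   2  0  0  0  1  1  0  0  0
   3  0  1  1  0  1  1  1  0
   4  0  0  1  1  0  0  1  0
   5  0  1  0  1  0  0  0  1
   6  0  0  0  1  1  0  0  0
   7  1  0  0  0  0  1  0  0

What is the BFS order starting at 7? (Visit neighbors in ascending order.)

BFS from vertex 7 (neighbors processed in ascending order):
Visit order: 7, 0, 5, 1, 3, 2, 4, 6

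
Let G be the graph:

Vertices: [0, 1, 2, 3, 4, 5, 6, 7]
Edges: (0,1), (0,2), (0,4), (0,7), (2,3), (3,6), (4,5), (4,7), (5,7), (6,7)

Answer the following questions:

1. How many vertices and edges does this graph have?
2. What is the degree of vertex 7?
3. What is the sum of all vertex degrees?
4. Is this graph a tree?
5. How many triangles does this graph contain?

Count: 8 vertices, 10 edges.
Vertex 7 has neighbors [0, 4, 5, 6], degree = 4.
Handshaking lemma: 2 * 10 = 20.
A tree on 8 vertices has 7 edges. This graph has 10 edges (3 extra). Not a tree.
Number of triangles = 2.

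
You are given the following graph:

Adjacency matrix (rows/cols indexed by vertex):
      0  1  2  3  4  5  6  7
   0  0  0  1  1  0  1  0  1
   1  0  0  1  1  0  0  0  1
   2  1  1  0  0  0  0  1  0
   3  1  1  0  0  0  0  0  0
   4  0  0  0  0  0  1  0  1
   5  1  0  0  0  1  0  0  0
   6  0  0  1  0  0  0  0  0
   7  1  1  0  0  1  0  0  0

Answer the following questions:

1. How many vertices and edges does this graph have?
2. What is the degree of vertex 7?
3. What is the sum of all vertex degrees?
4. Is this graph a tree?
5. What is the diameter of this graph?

Count: 8 vertices, 10 edges.
Vertex 7 has neighbors [0, 1, 4], degree = 3.
Handshaking lemma: 2 * 10 = 20.
A tree on 8 vertices has 7 edges. This graph has 10 edges (3 extra). Not a tree.
Diameter (longest shortest path) = 4.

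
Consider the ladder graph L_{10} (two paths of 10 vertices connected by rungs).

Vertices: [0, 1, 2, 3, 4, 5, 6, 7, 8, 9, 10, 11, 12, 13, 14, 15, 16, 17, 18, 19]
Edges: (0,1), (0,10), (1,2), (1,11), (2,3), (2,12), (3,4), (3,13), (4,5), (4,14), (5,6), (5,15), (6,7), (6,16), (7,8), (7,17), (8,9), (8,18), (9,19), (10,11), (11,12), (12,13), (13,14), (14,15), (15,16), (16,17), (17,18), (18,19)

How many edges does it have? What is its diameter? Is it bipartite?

Ladder graph L_{10}: 10 rungs + 2 * (10-1) path edges = 10 + 18 = 28 edges.
Diameter = 10.
Ladder graphs are bipartite (alternating coloring along each path).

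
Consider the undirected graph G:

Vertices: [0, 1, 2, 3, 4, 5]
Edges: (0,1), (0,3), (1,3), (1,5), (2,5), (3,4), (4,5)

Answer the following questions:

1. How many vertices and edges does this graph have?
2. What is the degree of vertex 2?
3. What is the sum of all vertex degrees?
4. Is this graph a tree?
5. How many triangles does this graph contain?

Count: 6 vertices, 7 edges.
Vertex 2 has neighbors [5], degree = 1.
Handshaking lemma: 2 * 7 = 14.
A tree on 6 vertices has 5 edges. This graph has 7 edges (2 extra). Not a tree.
Number of triangles = 1.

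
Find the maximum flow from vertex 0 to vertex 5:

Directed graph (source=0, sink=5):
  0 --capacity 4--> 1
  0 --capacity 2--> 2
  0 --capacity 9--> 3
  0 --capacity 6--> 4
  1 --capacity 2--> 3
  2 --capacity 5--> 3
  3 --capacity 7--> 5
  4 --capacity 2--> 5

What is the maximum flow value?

Computing max flow:
  Flow on (0->1): 2/4
  Flow on (0->3): 5/9
  Flow on (0->4): 2/6
  Flow on (1->3): 2/2
  Flow on (3->5): 7/7
  Flow on (4->5): 2/2
Maximum flow = 9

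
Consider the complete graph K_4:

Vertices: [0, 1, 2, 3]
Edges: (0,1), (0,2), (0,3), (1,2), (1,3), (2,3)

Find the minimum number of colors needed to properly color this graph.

In K_4, every vertex is adjacent to every other vertex.
Each vertex needs a unique color.
Chromatic number = 4.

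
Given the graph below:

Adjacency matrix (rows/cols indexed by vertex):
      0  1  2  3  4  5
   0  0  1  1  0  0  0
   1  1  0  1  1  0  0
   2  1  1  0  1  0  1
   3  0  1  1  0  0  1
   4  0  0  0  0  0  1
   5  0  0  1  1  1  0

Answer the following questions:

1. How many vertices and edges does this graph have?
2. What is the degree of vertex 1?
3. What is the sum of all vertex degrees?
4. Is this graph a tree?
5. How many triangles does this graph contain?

Count: 6 vertices, 8 edges.
Vertex 1 has neighbors [0, 2, 3], degree = 3.
Handshaking lemma: 2 * 8 = 16.
A tree on 6 vertices has 5 edges. This graph has 8 edges (3 extra). Not a tree.
Number of triangles = 3.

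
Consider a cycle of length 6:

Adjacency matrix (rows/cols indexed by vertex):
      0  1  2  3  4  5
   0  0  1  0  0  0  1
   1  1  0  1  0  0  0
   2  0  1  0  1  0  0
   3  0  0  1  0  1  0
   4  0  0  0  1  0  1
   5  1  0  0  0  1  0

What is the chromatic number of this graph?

This is an even cycle (C_6). Even cycles are bipartite.
Chromatic number = 2.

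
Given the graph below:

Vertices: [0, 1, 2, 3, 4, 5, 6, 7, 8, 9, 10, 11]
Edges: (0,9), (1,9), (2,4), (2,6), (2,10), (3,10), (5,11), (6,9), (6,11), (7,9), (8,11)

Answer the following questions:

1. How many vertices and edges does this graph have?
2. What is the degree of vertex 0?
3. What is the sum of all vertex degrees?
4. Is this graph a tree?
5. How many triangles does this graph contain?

Count: 12 vertices, 11 edges.
Vertex 0 has neighbors [9], degree = 1.
Handshaking lemma: 2 * 11 = 22.
A graph is a tree iff it is connected and has exactly n-1 edges. This graph is connected (all 12 vertices in one component) and has 12-1 = 11 edges. It is a tree.
Number of triangles = 0.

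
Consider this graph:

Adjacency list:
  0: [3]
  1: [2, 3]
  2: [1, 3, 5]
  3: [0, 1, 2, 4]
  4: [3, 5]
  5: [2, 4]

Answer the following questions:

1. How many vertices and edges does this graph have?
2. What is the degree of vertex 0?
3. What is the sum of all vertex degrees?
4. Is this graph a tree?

Count: 6 vertices, 7 edges.
Vertex 0 has neighbors [3], degree = 1.
Handshaking lemma: 2 * 7 = 14.
A tree on 6 vertices has 5 edges. This graph has 7 edges (2 extra). Not a tree.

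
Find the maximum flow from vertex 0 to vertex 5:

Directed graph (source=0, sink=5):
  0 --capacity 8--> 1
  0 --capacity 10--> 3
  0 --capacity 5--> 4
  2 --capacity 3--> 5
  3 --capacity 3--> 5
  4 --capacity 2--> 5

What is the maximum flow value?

Computing max flow:
  Flow on (0->3): 3/10
  Flow on (0->4): 2/5
  Flow on (3->5): 3/3
  Flow on (4->5): 2/2
Maximum flow = 5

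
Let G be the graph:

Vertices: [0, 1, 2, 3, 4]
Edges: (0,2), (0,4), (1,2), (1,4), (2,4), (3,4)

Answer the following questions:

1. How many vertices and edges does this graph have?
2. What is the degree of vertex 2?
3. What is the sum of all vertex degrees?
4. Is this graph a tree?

Count: 5 vertices, 6 edges.
Vertex 2 has neighbors [0, 1, 4], degree = 3.
Handshaking lemma: 2 * 6 = 12.
A tree on 5 vertices has 4 edges. This graph has 6 edges (2 extra). Not a tree.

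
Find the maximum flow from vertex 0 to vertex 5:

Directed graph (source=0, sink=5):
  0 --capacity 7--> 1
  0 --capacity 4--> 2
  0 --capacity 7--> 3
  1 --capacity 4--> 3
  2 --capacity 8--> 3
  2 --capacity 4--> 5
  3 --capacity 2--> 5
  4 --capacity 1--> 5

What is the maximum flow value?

Computing max flow:
  Flow on (0->1): 2/7
  Flow on (0->2): 4/4
  Flow on (1->3): 2/4
  Flow on (2->5): 4/4
  Flow on (3->5): 2/2
Maximum flow = 6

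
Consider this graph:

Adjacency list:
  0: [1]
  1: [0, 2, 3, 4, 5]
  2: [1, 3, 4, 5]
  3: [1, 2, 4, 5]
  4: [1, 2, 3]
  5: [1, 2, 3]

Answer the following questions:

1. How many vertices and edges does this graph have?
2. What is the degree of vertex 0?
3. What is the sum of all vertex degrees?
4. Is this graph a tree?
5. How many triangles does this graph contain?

Count: 6 vertices, 10 edges.
Vertex 0 has neighbors [1], degree = 1.
Handshaking lemma: 2 * 10 = 20.
A tree on 6 vertices has 5 edges. This graph has 10 edges (5 extra). Not a tree.
Number of triangles = 7.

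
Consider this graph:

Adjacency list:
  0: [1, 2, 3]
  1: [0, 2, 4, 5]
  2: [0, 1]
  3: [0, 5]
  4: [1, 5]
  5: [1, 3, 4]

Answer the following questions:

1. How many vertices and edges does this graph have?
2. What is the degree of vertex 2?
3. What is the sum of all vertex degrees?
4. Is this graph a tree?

Count: 6 vertices, 8 edges.
Vertex 2 has neighbors [0, 1], degree = 2.
Handshaking lemma: 2 * 8 = 16.
A tree on 6 vertices has 5 edges. This graph has 8 edges (3 extra). Not a tree.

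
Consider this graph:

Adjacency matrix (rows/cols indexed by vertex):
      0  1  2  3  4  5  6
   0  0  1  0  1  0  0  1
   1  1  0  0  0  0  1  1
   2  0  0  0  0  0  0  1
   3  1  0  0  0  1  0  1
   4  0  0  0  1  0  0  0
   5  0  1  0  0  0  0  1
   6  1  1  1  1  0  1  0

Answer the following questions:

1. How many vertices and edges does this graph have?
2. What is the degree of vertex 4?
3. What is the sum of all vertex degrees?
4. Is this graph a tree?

Count: 7 vertices, 9 edges.
Vertex 4 has neighbors [3], degree = 1.
Handshaking lemma: 2 * 9 = 18.
A tree on 7 vertices has 6 edges. This graph has 9 edges (3 extra). Not a tree.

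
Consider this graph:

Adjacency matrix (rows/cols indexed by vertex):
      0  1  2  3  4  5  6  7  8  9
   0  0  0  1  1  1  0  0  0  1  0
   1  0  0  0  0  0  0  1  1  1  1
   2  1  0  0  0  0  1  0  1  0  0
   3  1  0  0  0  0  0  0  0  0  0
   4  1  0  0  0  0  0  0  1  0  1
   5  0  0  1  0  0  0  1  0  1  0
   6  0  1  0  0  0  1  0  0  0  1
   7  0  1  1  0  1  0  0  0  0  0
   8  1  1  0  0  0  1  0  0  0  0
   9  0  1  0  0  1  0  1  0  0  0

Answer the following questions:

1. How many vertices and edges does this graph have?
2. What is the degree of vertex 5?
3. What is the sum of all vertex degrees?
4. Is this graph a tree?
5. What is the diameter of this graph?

Count: 10 vertices, 15 edges.
Vertex 5 has neighbors [2, 6, 8], degree = 3.
Handshaking lemma: 2 * 15 = 30.
A tree on 10 vertices has 9 edges. This graph has 15 edges (6 extra). Not a tree.
Diameter (longest shortest path) = 4.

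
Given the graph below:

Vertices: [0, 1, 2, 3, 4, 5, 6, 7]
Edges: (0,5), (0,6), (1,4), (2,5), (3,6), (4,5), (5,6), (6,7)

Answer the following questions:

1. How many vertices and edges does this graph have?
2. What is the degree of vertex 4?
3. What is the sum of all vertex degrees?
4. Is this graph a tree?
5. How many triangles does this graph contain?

Count: 8 vertices, 8 edges.
Vertex 4 has neighbors [1, 5], degree = 2.
Handshaking lemma: 2 * 8 = 16.
A tree on 8 vertices has 7 edges. This graph has 8 edges (1 extra). Not a tree.
Number of triangles = 1.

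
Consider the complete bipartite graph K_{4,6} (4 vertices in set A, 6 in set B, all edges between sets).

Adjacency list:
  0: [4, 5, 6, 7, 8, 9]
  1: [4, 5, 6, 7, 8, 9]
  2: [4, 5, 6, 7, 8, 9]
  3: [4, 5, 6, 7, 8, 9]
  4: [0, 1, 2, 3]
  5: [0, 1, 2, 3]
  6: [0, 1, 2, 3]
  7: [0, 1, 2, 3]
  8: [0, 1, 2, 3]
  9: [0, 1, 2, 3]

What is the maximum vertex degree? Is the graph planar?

Set-A vertices have degree 6; set-B vertices have degree 4. Maximum degree = max(4,6) = 6.
K_{4,6} contains K_{3,3} as a subgraph (since both sides have >= 3 vertices); by Kuratowski's theorem it is not planar.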